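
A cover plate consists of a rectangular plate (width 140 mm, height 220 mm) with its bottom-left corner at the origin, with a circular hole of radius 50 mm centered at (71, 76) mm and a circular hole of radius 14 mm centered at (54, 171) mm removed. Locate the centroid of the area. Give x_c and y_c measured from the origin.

x_c = 70.09 mm, y_c = 120.28 mm

plate: A = 140 × 220 = 30800.00, centroid at (70.00, 110.00).
hole 1: A = −π·50² = -7853.98, centroid at (71.00, 76.00).
hole 2: A = −π·14² = -615.75, centroid at (54.00, 171.00).
ΣA = 22330.27 mm²
ΣAx_c = (30800.00)(70.00) + (-7853.98)(71.00) + (-615.75)(54.00) = 1565116.69 mm³
ΣAy_c = (30800.00)(110.00) + (-7853.98)(76.00) + (-615.75)(171.00) = 2685803.78 mm³
x_c = 1565116.69 / 22330.27 = 70.09 mm
y_c = 2685803.78 / 22330.27 = 120.28 mm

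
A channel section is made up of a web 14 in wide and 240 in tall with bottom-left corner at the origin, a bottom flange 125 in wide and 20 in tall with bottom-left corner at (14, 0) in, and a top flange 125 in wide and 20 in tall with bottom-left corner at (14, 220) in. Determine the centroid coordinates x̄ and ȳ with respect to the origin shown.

x̄ = 48.57 in, ȳ = 120.00 in

Part | A | x̄ᵢ | ȳᵢ | A·x̄ᵢ | A·ȳᵢ
web | 3360.00 | 7.00 | 120.00 | 23520.00 | 403200.00
bottom flange | 2500.00 | 76.50 | 10.00 | 191250.00 | 25000.00
top flange | 2500.00 | 76.50 | 230.00 | 191250.00 | 575000.00
Σ | 8360.00 |  |  | 406020.00 | 1003200.00
x̄ = 406020.00 / 8360.00 = 48.57 in
ȳ = 1003200.00 / 8360.00 = 120.00 in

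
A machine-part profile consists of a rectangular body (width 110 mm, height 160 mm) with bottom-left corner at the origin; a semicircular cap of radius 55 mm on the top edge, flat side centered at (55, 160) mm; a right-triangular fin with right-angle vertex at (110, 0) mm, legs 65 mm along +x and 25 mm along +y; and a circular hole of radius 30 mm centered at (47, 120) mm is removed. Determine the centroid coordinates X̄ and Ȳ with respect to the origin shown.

rectangular body: A = 110 × 160 = 17600.00, centroid at (55.00, 80.00).
semicircular top: A = ½π·55² = 4751.66, centroid at (55.00, 183.34).
triangular fin: A = ½·65·25 = 812.50, centroid at (131.67, 8.33).
hole: A = −π·30² = -2827.43, centroid at (47.00, 120.00).
ΣA = 20336.73 mm²
ΣAX̄ = (17600.00)(55.00) + (4751.66)(55.00) + (812.50)(131.67) + (-2827.43)(47.00) = 1203431.04 mm³
ΣAȲ = (17600.00)(80.00) + (4751.66)(183.34) + (812.50)(8.33) + (-2827.43)(120.00) = 1946660.92 mm³
X̄ = 1203431.04 / 20336.73 = 59.18 mm
Ȳ = 1946660.92 / 20336.73 = 95.72 mm

X̄ = 59.18 mm, Ȳ = 95.72 mm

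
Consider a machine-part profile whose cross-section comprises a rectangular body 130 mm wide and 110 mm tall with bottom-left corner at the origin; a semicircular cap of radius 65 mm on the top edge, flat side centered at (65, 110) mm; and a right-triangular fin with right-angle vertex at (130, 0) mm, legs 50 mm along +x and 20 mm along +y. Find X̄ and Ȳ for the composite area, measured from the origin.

X̄ = 66.90 mm, Ȳ = 79.44 mm

Part | A | x̄ᵢ | ȳᵢ | A·x̄ᵢ | A·ȳᵢ
rectangular body | 14300.00 | 65.00 | 55.00 | 929500.00 | 786500.00
semicircular top | 6636.61 | 65.00 | 137.59 | 431379.94 | 913110.93
triangular fin | 500.00 | 146.67 | 6.67 | 73333.33 | 3333.33
Σ | 21436.61 |  |  | 1434213.27 | 1702944.26
X̄ = 1434213.27 / 21436.61 = 66.90 mm
Ȳ = 1702944.26 / 21436.61 = 79.44 mm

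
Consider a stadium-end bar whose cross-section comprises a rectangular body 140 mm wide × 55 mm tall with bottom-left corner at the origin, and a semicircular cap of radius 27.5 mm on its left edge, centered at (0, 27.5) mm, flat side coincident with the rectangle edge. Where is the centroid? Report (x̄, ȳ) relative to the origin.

rectangular body: A = 140 × 55 = 7700.00, centroid at (70.00, 27.50).
semicircular end: A = ½π·27.5² = 1187.91, centroid at (-11.67, 27.50).
ΣA = 8887.91 mm², ΣAx̄ = 525135.42 mm³, ΣAȳ = 244417.65 mm³.
x̄ = 525135.42/8887.91 = 59.08 mm; ȳ = 244417.65/8887.91 = 27.50 mm.

x̄ = 59.08 mm, ȳ = 27.50 mm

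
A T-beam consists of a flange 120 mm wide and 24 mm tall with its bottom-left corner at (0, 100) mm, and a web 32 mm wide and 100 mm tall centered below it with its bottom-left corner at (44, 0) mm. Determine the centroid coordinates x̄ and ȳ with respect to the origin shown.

web: A = 32 × 100 = 3200.00, centroid at (60.00, 50.00).
flange: A = 120 × 24 = 2880.00, centroid at (60.00, 112.00).
ΣA = 6080.00 mm²
ΣAx̄ = (3200.00)(60.00) + (2880.00)(60.00) = 364800.00 mm³
ΣAȳ = (3200.00)(50.00) + (2880.00)(112.00) = 482560.00 mm³
x̄ = 364800.00 / 6080.00 = 60.00 mm
ȳ = 482560.00 / 6080.00 = 79.37 mm

x̄ = 60.00 mm, ȳ = 79.37 mm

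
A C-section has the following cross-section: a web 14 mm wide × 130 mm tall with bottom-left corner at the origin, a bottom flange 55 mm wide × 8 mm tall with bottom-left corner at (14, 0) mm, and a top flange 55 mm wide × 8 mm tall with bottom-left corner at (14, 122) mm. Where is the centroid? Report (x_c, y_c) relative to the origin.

x_c = 18.24 mm, y_c = 65.00 mm

web: A = 14 × 130 = 1820.00, centroid at (7.00, 65.00).
bottom flange: A = 55 × 8 = 440.00, centroid at (41.50, 4.00).
top flange: A = 55 × 8 = 440.00, centroid at (41.50, 126.00).
ΣA = 2700.00 mm², ΣAx_c = 49260.00 mm³, ΣAy_c = 175500.00 mm³.
x_c = 49260.00/2700.00 = 18.24 mm; y_c = 175500.00/2700.00 = 65.00 mm.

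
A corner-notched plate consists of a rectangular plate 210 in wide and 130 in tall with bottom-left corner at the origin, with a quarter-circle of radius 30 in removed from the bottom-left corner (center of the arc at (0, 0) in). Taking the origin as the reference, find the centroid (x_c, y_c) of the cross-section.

x_c = 107.45 in, y_c = 66.39 in

plate: A = 210 × 130 = 27300.00, centroid at (105.00, 65.00).
removed quarter-circle: A = −¼π·30² = -706.86, centroid at (12.73, 12.73).
ΣA = 26593.14 in²
ΣAx_c = (27300.00)(105.00) + (-706.86)(12.73) = 2857500.00 in³
ΣAy_c = (27300.00)(65.00) + (-706.86)(12.73) = 1765500.00 in³
x_c = 2857500.00 / 26593.14 = 107.45 in
y_c = 1765500.00 / 26593.14 = 66.39 in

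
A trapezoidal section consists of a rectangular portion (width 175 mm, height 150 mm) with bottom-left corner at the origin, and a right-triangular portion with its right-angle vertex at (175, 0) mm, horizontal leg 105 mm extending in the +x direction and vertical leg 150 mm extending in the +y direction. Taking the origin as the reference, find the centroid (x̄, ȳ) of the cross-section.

x̄ = 115.77 mm, ȳ = 69.23 mm

Part | A | x̄ᵢ | ȳᵢ | A·x̄ᵢ | A·ȳᵢ
rectangular portion | 26250.00 | 87.50 | 75.00 | 2296875.00 | 1968750.00
triangular portion | 7875.00 | 210.00 | 50.00 | 1653750.00 | 393750.00
Σ | 34125.00 |  |  | 3950625.00 | 2362500.00
x̄ = 3950625.00 / 34125.00 = 115.77 mm
ȳ = 2362500.00 / 34125.00 = 69.23 mm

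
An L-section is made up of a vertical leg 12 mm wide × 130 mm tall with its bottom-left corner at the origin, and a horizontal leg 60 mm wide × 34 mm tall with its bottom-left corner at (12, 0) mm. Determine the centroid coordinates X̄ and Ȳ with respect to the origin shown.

X̄ = 26.40 mm, Ȳ = 37.80 mm

vertical leg: A = 12 × 130 = 1560.00, centroid at (6.00, 65.00).
horizontal leg: A = 60 × 34 = 2040.00, centroid at (42.00, 17.00).
ΣA = 3600.00 mm²
ΣAX̄ = (1560.00)(6.00) + (2040.00)(42.00) = 95040.00 mm³
ΣAȲ = (1560.00)(65.00) + (2040.00)(17.00) = 136080.00 mm³
X̄ = 95040.00 / 3600.00 = 26.40 mm
Ȳ = 136080.00 / 3600.00 = 37.80 mm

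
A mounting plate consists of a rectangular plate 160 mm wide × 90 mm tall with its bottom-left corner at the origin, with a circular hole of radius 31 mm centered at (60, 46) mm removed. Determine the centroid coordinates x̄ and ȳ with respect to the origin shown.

x̄ = 85.31 mm, ȳ = 44.73 mm

plate: A = 160 × 90 = 14400.00, centroid at (80.00, 45.00).
hole: A = −π·31² = -3019.07, centroid at (60.00, 46.00).
ΣA = 11380.93 mm², ΣAx̄ = 970855.77 mm³, ΣAȳ = 509122.76 mm³.
x̄ = 970855.77/11380.93 = 85.31 mm; ȳ = 509122.76/11380.93 = 44.73 mm.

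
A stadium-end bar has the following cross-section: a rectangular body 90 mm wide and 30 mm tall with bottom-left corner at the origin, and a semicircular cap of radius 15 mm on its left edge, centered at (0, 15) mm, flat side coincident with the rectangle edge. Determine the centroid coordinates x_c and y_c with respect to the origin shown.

x_c = 39.05 mm, y_c = 15.00 mm

rectangular body: A = 90 × 30 = 2700.00, centroid at (45.00, 15.00).
semicircular end: A = ½π·15² = 353.43, centroid at (-6.37, 15.00).
ΣA = 3053.43 mm², ΣAx_c = 119250.00 mm³, ΣAy_c = 45801.44 mm³.
x_c = 119250.00/3053.43 = 39.05 mm; y_c = 45801.44/3053.43 = 15.00 mm.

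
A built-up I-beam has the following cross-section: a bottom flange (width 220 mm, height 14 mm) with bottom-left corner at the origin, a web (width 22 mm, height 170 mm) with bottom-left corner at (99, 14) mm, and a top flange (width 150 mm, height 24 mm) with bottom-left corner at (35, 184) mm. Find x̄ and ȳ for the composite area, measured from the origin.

x̄ = 110.00 mm, ȳ = 105.32 mm

bottom flange: A = 220 × 14 = 3080.00, centroid at (110.00, 7.00).
web: A = 22 × 170 = 3740.00, centroid at (110.00, 99.00).
top flange: A = 150 × 24 = 3600.00, centroid at (110.00, 196.00).
ΣA = 10420.00 mm²
ΣAx̄ = (3080.00)(110.00) + (3740.00)(110.00) + (3600.00)(110.00) = 1146200.00 mm³
ΣAȳ = (3080.00)(7.00) + (3740.00)(99.00) + (3600.00)(196.00) = 1097420.00 mm³
x̄ = 1146200.00 / 10420.00 = 110.00 mm
ȳ = 1097420.00 / 10420.00 = 105.32 mm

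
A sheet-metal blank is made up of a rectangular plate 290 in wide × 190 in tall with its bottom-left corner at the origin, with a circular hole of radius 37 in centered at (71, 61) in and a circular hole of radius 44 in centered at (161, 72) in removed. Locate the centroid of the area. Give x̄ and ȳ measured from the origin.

plate: A = 290 × 190 = 55100.00, centroid at (145.00, 95.00).
hole 1: A = −π·37² = -4300.84, centroid at (71.00, 61.00).
hole 2: A = −π·44² = -6082.12, centroid at (161.00, 72.00).
ΣA = 44717.04 in²
ΣAx̄ = (55100.00)(145.00) + (-4300.84)(71.00) + (-6082.12)(161.00) = 6704918.47 in³
ΣAȳ = (55100.00)(95.00) + (-4300.84)(61.00) + (-6082.12)(72.00) = 4534235.86 in³
x̄ = 6704918.47 / 44717.04 = 149.94 in
ȳ = 4534235.86 / 44717.04 = 101.40 in

x̄ = 149.94 in, ȳ = 101.40 in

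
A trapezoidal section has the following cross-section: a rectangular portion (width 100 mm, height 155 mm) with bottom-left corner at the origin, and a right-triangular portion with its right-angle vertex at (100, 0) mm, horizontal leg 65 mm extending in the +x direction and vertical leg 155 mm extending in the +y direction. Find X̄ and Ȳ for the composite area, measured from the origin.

X̄ = 67.58 mm, Ȳ = 71.16 mm

rectangular portion: A = 100 × 155 = 15500.00, centroid at (50.00, 77.50).
triangular portion: A = ½·65·155 = 5037.50, centroid at (121.67, 51.67).
ΣA = 20537.50 mm²
ΣAX̄ = (15500.00)(50.00) + (5037.50)(121.67) = 1387895.83 mm³
ΣAȲ = (15500.00)(77.50) + (5037.50)(51.67) = 1461520.83 mm³
X̄ = 1387895.83 / 20537.50 = 67.58 mm
Ȳ = 1461520.83 / 20537.50 = 71.16 mm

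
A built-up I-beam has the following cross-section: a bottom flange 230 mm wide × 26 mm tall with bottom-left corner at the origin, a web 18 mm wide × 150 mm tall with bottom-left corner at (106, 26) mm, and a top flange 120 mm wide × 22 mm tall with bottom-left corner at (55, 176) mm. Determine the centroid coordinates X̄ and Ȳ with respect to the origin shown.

X̄ = 115.00 mm, Ȳ = 74.57 mm

bottom flange: A = 230 × 26 = 5980.00, centroid at (115.00, 13.00).
web: A = 18 × 150 = 2700.00, centroid at (115.00, 101.00).
top flange: A = 120 × 22 = 2640.00, centroid at (115.00, 187.00).
ΣA = 11320.00 mm²
ΣAX̄ = (5980.00)(115.00) + (2700.00)(115.00) + (2640.00)(115.00) = 1301800.00 mm³
ΣAȲ = (5980.00)(13.00) + (2700.00)(101.00) + (2640.00)(187.00) = 844120.00 mm³
X̄ = 1301800.00 / 11320.00 = 115.00 mm
Ȳ = 844120.00 / 11320.00 = 74.57 mm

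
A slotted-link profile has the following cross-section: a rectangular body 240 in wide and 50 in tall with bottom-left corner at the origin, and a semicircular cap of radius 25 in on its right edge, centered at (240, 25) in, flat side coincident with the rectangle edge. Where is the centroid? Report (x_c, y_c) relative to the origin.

x_c = 129.88 in, y_c = 25.00 in

Part | A | x̄ᵢ | ȳᵢ | A·x̄ᵢ | A·ȳᵢ
rectangular body | 12000.00 | 120.00 | 25.00 | 1440000.00 | 300000.00
semicircular end | 981.75 | 250.61 | 25.00 | 246036.12 | 24543.69
Σ | 12981.75 |  |  | 1686036.12 | 324543.69
x_c = 1686036.12 / 12981.75 = 129.88 in
y_c = 324543.69 / 12981.75 = 25.00 in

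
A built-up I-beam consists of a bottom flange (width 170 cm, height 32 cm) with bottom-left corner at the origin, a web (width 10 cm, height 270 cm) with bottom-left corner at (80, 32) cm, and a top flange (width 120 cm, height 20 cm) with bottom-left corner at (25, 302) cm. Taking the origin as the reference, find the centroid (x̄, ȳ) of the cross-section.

bottom flange: A = 170 × 32 = 5440.00, centroid at (85.00, 16.00).
web: A = 10 × 270 = 2700.00, centroid at (85.00, 167.00).
top flange: A = 120 × 20 = 2400.00, centroid at (85.00, 312.00).
ΣA = 10540.00 cm²
ΣAx̄ = (5440.00)(85.00) + (2700.00)(85.00) + (2400.00)(85.00) = 895900.00 cm³
ΣAȳ = (5440.00)(16.00) + (2700.00)(167.00) + (2400.00)(312.00) = 1286740.00 cm³
x̄ = 895900.00 / 10540.00 = 85.00 cm
ȳ = 1286740.00 / 10540.00 = 122.08 cm

x̄ = 85.00 cm, ȳ = 122.08 cm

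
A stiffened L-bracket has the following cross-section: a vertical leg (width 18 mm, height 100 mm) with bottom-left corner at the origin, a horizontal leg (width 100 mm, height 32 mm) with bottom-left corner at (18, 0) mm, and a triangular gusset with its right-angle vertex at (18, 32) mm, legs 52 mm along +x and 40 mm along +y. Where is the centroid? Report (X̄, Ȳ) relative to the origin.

vertical leg: A = 18 × 100 = 1800.00, centroid at (9.00, 50.00).
horizontal leg: A = 100 × 32 = 3200.00, centroid at (68.00, 16.00).
gusset: A = ½·52·40 = 1040.00, centroid at (35.33, 45.33).
ΣA = 6040.00 mm², ΣAX̄ = 270546.67 mm³, ΣAȲ = 188346.67 mm³.
X̄ = 270546.67/6040.00 = 44.79 mm; Ȳ = 188346.67/6040.00 = 31.18 mm.

X̄ = 44.79 mm, Ȳ = 31.18 mm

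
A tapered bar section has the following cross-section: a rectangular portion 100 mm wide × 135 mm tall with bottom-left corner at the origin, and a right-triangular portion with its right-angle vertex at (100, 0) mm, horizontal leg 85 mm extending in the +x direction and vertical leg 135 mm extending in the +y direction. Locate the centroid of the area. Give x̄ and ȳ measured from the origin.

x̄ = 73.36 mm, ȳ = 60.79 mm

Part | A | x̄ᵢ | ȳᵢ | A·x̄ᵢ | A·ȳᵢ
rectangular portion | 13500.00 | 50.00 | 67.50 | 675000.00 | 911250.00
triangular portion | 5737.50 | 128.33 | 45.00 | 736312.50 | 258187.50
Σ | 19237.50 |  |  | 1411312.50 | 1169437.50
x̄ = 1411312.50 / 19237.50 = 73.36 mm
ȳ = 1169437.50 / 19237.50 = 60.79 mm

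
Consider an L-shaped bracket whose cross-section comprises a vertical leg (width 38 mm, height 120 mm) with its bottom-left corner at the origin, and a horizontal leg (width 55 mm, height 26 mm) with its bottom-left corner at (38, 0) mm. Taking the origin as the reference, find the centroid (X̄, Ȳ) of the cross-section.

X̄ = 30.10 mm, Ȳ = 48.78 mm

Part | A | x̄ᵢ | ȳᵢ | A·x̄ᵢ | A·ȳᵢ
vertical leg | 4560.00 | 19.00 | 60.00 | 86640.00 | 273600.00
horizontal leg | 1430.00 | 65.50 | 13.00 | 93665.00 | 18590.00
Σ | 5990.00 |  |  | 180305.00 | 292190.00
X̄ = 180305.00 / 5990.00 = 30.10 mm
Ȳ = 292190.00 / 5990.00 = 48.78 mm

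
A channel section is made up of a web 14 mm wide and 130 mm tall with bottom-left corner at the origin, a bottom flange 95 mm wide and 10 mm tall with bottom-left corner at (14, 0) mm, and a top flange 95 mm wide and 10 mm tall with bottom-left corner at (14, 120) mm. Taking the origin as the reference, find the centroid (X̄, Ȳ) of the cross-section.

Part | A | x̄ᵢ | ȳᵢ | A·x̄ᵢ | A·ȳᵢ
web | 1820.00 | 7.00 | 65.00 | 12740.00 | 118300.00
bottom flange | 950.00 | 61.50 | 5.00 | 58425.00 | 4750.00
top flange | 950.00 | 61.50 | 125.00 | 58425.00 | 118750.00
Σ | 3720.00 |  |  | 129590.00 | 241800.00
X̄ = 129590.00 / 3720.00 = 34.84 mm
Ȳ = 241800.00 / 3720.00 = 65.00 mm

X̄ = 34.84 mm, Ȳ = 65.00 mm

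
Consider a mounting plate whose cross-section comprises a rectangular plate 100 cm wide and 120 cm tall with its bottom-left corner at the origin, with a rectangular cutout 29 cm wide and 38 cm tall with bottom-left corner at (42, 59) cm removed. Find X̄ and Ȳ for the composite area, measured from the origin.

Part | A | x̄ᵢ | ȳᵢ | A·x̄ᵢ | A·ȳᵢ
plate | 12000.00 | 50.00 | 60.00 | 600000.00 | 720000.00
hole | -1102.00 | 56.50 | 78.00 | -62263.00 | -85956.00
Σ | 10898.00 |  |  | 537737.00 | 634044.00
X̄ = 537737.00 / 10898.00 = 49.34 cm
Ȳ = 634044.00 / 10898.00 = 58.18 cm

X̄ = 49.34 cm, Ȳ = 58.18 cm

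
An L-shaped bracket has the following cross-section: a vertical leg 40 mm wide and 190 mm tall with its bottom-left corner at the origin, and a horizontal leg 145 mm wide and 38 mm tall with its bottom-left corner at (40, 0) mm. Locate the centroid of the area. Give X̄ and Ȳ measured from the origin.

vertical leg: A = 40 × 190 = 7600.00, centroid at (20.00, 95.00).
horizontal leg: A = 145 × 38 = 5510.00, centroid at (112.50, 19.00).
ΣA = 13110.00 mm²
ΣAX̄ = (7600.00)(20.00) + (5510.00)(112.50) = 771875.00 mm³
ΣAȲ = (7600.00)(95.00) + (5510.00)(19.00) = 826690.00 mm³
X̄ = 771875.00 / 13110.00 = 58.88 mm
Ȳ = 826690.00 / 13110.00 = 63.06 mm

X̄ = 58.88 mm, Ȳ = 63.06 mm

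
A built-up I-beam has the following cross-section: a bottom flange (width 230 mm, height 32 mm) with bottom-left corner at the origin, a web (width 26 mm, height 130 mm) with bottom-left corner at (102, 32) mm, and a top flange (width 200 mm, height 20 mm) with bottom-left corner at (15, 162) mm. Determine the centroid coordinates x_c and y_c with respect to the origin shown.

x_c = 115.00 mm, y_c = 76.91 mm

Part | A | x̄ᵢ | ȳᵢ | A·x̄ᵢ | A·ȳᵢ
bottom flange | 7360.00 | 115.00 | 16.00 | 846400.00 | 117760.00
web | 3380.00 | 115.00 | 97.00 | 388700.00 | 327860.00
top flange | 4000.00 | 115.00 | 172.00 | 460000.00 | 688000.00
Σ | 14740.00 |  |  | 1695100.00 | 1133620.00
x_c = 1695100.00 / 14740.00 = 115.00 mm
y_c = 1133620.00 / 14740.00 = 76.91 mm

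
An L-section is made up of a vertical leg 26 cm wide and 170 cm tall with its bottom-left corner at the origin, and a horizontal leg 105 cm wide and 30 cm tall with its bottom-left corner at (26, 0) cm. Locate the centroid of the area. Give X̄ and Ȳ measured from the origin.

X̄ = 40.26 cm, Ȳ = 55.87 cm

vertical leg: A = 26 × 170 = 4420.00, centroid at (13.00, 85.00).
horizontal leg: A = 105 × 30 = 3150.00, centroid at (78.50, 15.00).
ΣA = 7570.00 cm², ΣAX̄ = 304735.00 cm³, ΣAȲ = 422950.00 cm³.
X̄ = 304735.00/7570.00 = 40.26 cm; Ȳ = 422950.00/7570.00 = 55.87 cm.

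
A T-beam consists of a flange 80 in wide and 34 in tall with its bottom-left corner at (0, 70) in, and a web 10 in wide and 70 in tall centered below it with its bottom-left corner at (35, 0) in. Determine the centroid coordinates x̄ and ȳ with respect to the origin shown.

web: A = 10 × 70 = 700.00, centroid at (40.00, 35.00).
flange: A = 80 × 34 = 2720.00, centroid at (40.00, 87.00).
ΣA = 3420.00 in²
ΣAx̄ = (700.00)(40.00) + (2720.00)(40.00) = 136800.00 in³
ΣAȳ = (700.00)(35.00) + (2720.00)(87.00) = 261140.00 in³
x̄ = 136800.00 / 3420.00 = 40.00 in
ȳ = 261140.00 / 3420.00 = 76.36 in

x̄ = 40.00 in, ȳ = 76.36 in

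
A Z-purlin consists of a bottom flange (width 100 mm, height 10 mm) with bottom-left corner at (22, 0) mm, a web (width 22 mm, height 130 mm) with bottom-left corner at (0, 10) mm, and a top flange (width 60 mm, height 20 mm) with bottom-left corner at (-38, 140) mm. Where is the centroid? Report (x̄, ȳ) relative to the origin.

x̄ = 18.55 mm, ȳ = 78.95 mm

Part | A | x̄ᵢ | ȳᵢ | A·x̄ᵢ | A·ȳᵢ
bottom flange | 1000.00 | 72.00 | 5.00 | 72000.00 | 5000.00
web | 2860.00 | 11.00 | 75.00 | 31460.00 | 214500.00
top flange | 1200.00 | -8.00 | 150.00 | -9600.00 | 180000.00
Σ | 5060.00 |  |  | 93860.00 | 399500.00
x̄ = 93860.00 / 5060.00 = 18.55 mm
ȳ = 399500.00 / 5060.00 = 78.95 mm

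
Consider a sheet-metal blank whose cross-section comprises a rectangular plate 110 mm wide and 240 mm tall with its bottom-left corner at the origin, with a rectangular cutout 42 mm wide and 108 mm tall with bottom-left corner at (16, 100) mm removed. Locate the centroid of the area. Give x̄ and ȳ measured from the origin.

x̄ = 58.73 mm, ȳ = 112.95 mm

Part | A | x̄ᵢ | ȳᵢ | A·x̄ᵢ | A·ȳᵢ
plate | 26400.00 | 55.00 | 120.00 | 1452000.00 | 3168000.00
hole | -4536.00 | 37.00 | 154.00 | -167832.00 | -698544.00
Σ | 21864.00 |  |  | 1284168.00 | 2469456.00
x̄ = 1284168.00 / 21864.00 = 58.73 mm
ȳ = 2469456.00 / 21864.00 = 112.95 mm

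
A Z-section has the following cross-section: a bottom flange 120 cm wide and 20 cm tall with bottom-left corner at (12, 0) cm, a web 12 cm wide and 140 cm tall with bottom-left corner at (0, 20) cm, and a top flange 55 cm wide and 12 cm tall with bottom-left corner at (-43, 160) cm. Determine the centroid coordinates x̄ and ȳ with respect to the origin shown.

x̄ = 36.42 cm, ȳ = 60.08 cm

Part | A | x̄ᵢ | ȳᵢ | A·x̄ᵢ | A·ȳᵢ
bottom flange | 2400.00 | 72.00 | 10.00 | 172800.00 | 24000.00
web | 1680.00 | 6.00 | 90.00 | 10080.00 | 151200.00
top flange | 660.00 | -15.50 | 166.00 | -10230.00 | 109560.00
Σ | 4740.00 |  |  | 172650.00 | 284760.00
x̄ = 172650.00 / 4740.00 = 36.42 cm
ȳ = 284760.00 / 4740.00 = 60.08 cm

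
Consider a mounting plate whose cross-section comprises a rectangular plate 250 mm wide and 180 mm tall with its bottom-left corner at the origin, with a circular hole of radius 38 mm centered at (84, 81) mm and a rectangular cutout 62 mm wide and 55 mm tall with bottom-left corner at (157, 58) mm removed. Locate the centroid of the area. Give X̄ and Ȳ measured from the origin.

X̄ = 124.22 mm, Ȳ = 91.52 mm

plate: A = 250 × 180 = 45000.00, centroid at (125.00, 90.00).
hole 1: A = −π·38² = -4536.46, centroid at (84.00, 81.00).
hole 2: A = −(62 × 55) = -3410.00, centroid at (188.00, 85.50).
ΣA = 37053.54 mm², ΣAX̄ = 4602857.38 mm³, ΣAȲ = 3390991.76 mm³.
X̄ = 4602857.38/37053.54 = 124.22 mm; Ȳ = 3390991.76/37053.54 = 91.52 mm.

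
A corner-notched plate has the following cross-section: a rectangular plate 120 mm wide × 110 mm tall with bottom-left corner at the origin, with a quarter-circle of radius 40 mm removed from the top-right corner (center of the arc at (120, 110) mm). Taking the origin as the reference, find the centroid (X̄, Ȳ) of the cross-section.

Part | A | x̄ᵢ | ȳᵢ | A·x̄ᵢ | A·ȳᵢ
plate | 13200.00 | 60.00 | 55.00 | 792000.00 | 726000.00
removed quarter-circle | -1256.64 | 103.02 | 93.02 | -129463.11 | -116896.74
Σ | 11943.36 |  |  | 662536.89 | 609103.26
X̄ = 662536.89 / 11943.36 = 55.47 mm
Ȳ = 609103.26 / 11943.36 = 51.00 mm

X̄ = 55.47 mm, Ȳ = 51.00 mm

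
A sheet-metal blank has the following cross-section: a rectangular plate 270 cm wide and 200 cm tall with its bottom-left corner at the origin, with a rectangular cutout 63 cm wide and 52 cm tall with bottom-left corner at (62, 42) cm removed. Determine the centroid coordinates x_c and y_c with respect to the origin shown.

plate: A = 270 × 200 = 54000.00, centroid at (135.00, 100.00).
hole: A = −(63 × 52) = -3276.00, centroid at (93.50, 68.00).
ΣA = 50724.00 cm², ΣAx_c = 6983694.00 cm³, ΣAy_c = 5177232.00 cm³.
x_c = 6983694.00/50724.00 = 137.68 cm; y_c = 5177232.00/50724.00 = 102.07 cm.

x_c = 137.68 cm, y_c = 102.07 cm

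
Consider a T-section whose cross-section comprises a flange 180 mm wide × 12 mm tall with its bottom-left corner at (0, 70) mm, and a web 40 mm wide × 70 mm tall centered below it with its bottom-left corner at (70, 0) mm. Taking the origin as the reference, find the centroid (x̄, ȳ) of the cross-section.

Part | A | x̄ᵢ | ȳᵢ | A·x̄ᵢ | A·ȳᵢ
web | 2800.00 | 90.00 | 35.00 | 252000.00 | 98000.00
flange | 2160.00 | 90.00 | 76.00 | 194400.00 | 164160.00
Σ | 4960.00 |  |  | 446400.00 | 262160.00
x̄ = 446400.00 / 4960.00 = 90.00 mm
ȳ = 262160.00 / 4960.00 = 52.85 mm

x̄ = 90.00 mm, ȳ = 52.85 mm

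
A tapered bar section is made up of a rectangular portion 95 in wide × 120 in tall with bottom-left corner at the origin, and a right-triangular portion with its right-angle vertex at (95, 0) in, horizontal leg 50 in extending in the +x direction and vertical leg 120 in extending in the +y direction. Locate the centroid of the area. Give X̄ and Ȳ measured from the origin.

Part | A | x̄ᵢ | ȳᵢ | A·x̄ᵢ | A·ȳᵢ
rectangular portion | 11400.00 | 47.50 | 60.00 | 541500.00 | 684000.00
triangular portion | 3000.00 | 111.67 | 40.00 | 335000.00 | 120000.00
Σ | 14400.00 |  |  | 876500.00 | 804000.00
X̄ = 876500.00 / 14400.00 = 60.87 in
Ȳ = 804000.00 / 14400.00 = 55.83 in

X̄ = 60.87 in, Ȳ = 55.83 in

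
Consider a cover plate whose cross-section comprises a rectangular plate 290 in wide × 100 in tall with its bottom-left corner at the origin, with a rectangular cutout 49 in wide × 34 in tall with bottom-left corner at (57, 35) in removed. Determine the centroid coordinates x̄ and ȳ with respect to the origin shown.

plate: A = 290 × 100 = 29000.00, centroid at (145.00, 50.00).
hole: A = −(49 × 34) = -1666.00, centroid at (81.50, 52.00).
ΣA = 27334.00 in², ΣAx̄ = 4069221.00 in³, ΣAȳ = 1363368.00 in³.
x̄ = 4069221.00/27334.00 = 148.87 in; ȳ = 1363368.00/27334.00 = 49.88 in.

x̄ = 148.87 in, ȳ = 49.88 in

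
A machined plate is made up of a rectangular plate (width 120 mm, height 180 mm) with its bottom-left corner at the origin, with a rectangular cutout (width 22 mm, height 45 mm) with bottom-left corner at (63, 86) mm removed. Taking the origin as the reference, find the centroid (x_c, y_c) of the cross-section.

plate: A = 120 × 180 = 21600.00, centroid at (60.00, 90.00).
hole: A = −(22 × 45) = -990.00, centroid at (74.00, 108.50).
ΣA = 20610.00 mm², ΣAx_c = 1222740.00 mm³, ΣAy_c = 1836585.00 mm³.
x_c = 1222740.00/20610.00 = 59.33 mm; y_c = 1836585.00/20610.00 = 89.11 mm.

x_c = 59.33 mm, y_c = 89.11 mm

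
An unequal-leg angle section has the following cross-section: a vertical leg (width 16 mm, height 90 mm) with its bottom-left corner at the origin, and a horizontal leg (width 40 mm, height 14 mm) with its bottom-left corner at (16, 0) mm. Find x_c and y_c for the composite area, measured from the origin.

x_c = 15.84 mm, y_c = 34.36 mm

vertical leg: A = 16 × 90 = 1440.00, centroid at (8.00, 45.00).
horizontal leg: A = 40 × 14 = 560.00, centroid at (36.00, 7.00).
ΣA = 2000.00 mm²
ΣAx_c = (1440.00)(8.00) + (560.00)(36.00) = 31680.00 mm³
ΣAy_c = (1440.00)(45.00) + (560.00)(7.00) = 68720.00 mm³
x_c = 31680.00 / 2000.00 = 15.84 mm
y_c = 68720.00 / 2000.00 = 34.36 mm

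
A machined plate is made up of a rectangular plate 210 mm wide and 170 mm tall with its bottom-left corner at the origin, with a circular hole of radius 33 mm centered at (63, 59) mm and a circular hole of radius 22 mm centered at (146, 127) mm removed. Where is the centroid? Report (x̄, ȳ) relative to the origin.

x̄ = 107.64 mm, ȳ = 85.82 mm

plate: A = 210 × 170 = 35700.00, centroid at (105.00, 85.00).
hole 1: A = −π·33² = -3421.19, centroid at (63.00, 59.00).
hole 2: A = −π·22² = -1520.53, centroid at (146.00, 127.00).
ΣA = 30758.27 mm², ΣAx̄ = 3310967.25 mm³, ΣAȳ = 2639542.11 mm³.
x̄ = 3310967.25/30758.27 = 107.64 mm; ȳ = 2639542.11/30758.27 = 85.82 mm.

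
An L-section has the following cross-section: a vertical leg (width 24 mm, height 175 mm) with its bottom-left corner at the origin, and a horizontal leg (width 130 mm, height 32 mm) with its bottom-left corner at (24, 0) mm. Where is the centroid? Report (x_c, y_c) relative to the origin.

Part | A | x̄ᵢ | ȳᵢ | A·x̄ᵢ | A·ȳᵢ
vertical leg | 4200.00 | 12.00 | 87.50 | 50400.00 | 367500.00
horizontal leg | 4160.00 | 89.00 | 16.00 | 370240.00 | 66560.00
Σ | 8360.00 |  |  | 420640.00 | 434060.00
x_c = 420640.00 / 8360.00 = 50.32 mm
y_c = 434060.00 / 8360.00 = 51.92 mm

x_c = 50.32 mm, y_c = 51.92 mm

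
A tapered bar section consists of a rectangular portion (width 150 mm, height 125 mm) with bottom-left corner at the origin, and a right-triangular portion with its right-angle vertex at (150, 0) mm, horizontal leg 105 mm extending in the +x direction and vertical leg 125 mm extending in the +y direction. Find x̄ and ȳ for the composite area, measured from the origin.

rectangular portion: A = 150 × 125 = 18750.00, centroid at (75.00, 62.50).
triangular portion: A = ½·105·125 = 6562.50, centroid at (185.00, 41.67).
ΣA = 25312.50 mm²
ΣAx̄ = (18750.00)(75.00) + (6562.50)(185.00) = 2620312.50 mm³
ΣAȳ = (18750.00)(62.50) + (6562.50)(41.67) = 1445312.50 mm³
x̄ = 2620312.50 / 25312.50 = 103.52 mm
ȳ = 1445312.50 / 25312.50 = 57.10 mm

x̄ = 103.52 mm, ȳ = 57.10 mm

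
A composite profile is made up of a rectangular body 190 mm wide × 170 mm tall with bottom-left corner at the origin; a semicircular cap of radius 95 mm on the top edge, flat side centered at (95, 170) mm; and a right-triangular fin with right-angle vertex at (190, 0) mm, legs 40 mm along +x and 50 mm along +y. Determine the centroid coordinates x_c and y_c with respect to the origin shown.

rectangular body: A = 190 × 170 = 32300.00, centroid at (95.00, 85.00).
semicircular top: A = ½π·95² = 14176.44, centroid at (95.00, 210.32).
triangular fin: A = ½·40·50 = 1000.00, centroid at (203.33, 16.67).
ΣA = 47476.44 mm², ΣAx_c = 4618594.83 mm³, ΣAy_c = 5743744.26 mm³.
x_c = 4618594.83/47476.44 = 97.28 mm; y_c = 5743744.26/47476.44 = 120.98 mm.

x_c = 97.28 mm, y_c = 120.98 mm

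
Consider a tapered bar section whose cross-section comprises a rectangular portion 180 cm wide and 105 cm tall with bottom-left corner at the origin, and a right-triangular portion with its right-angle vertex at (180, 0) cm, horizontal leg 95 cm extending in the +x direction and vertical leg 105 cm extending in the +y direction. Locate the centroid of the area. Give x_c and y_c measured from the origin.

Part | A | x̄ᵢ | ȳᵢ | A·x̄ᵢ | A·ȳᵢ
rectangular portion | 18900.00 | 90.00 | 52.50 | 1701000.00 | 992250.00
triangular portion | 4987.50 | 211.67 | 35.00 | 1055687.50 | 174562.50
Σ | 23887.50 |  |  | 2756687.50 | 1166812.50
x_c = 2756687.50 / 23887.50 = 115.40 cm
y_c = 1166812.50 / 23887.50 = 48.85 cm

x_c = 115.40 cm, y_c = 48.85 cm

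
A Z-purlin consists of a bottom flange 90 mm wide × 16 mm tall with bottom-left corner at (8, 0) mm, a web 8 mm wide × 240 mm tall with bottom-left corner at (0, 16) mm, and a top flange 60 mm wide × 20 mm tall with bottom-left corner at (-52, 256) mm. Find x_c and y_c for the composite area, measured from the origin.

x_c = 12.63 mm, y_c = 129.79 mm

bottom flange: A = 90 × 16 = 1440.00, centroid at (53.00, 8.00).
web: A = 8 × 240 = 1920.00, centroid at (4.00, 136.00).
top flange: A = 60 × 20 = 1200.00, centroid at (-22.00, 266.00).
ΣA = 4560.00 mm², ΣAx_c = 57600.00 mm³, ΣAy_c = 591840.00 mm³.
x_c = 57600.00/4560.00 = 12.63 mm; y_c = 591840.00/4560.00 = 129.79 mm.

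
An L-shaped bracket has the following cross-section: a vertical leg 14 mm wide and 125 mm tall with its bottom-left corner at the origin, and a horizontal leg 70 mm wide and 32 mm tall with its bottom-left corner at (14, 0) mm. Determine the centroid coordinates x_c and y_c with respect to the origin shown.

vertical leg: A = 14 × 125 = 1750.00, centroid at (7.00, 62.50).
horizontal leg: A = 70 × 32 = 2240.00, centroid at (49.00, 16.00).
ΣA = 3990.00 mm², ΣAx_c = 122010.00 mm³, ΣAy_c = 145215.00 mm³.
x_c = 122010.00/3990.00 = 30.58 mm; y_c = 145215.00/3990.00 = 36.39 mm.

x_c = 30.58 mm, y_c = 36.39 mm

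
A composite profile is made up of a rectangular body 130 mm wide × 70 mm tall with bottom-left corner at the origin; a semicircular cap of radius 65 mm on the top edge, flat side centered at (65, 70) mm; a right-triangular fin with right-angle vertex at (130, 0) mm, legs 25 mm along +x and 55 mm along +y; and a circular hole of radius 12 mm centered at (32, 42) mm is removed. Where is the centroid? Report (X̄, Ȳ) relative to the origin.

X̄ = 69.09 mm, Ȳ = 60.09 mm

rectangular body: A = 130 × 70 = 9100.00, centroid at (65.00, 35.00).
semicircular top: A = ½π·65² = 6636.61, centroid at (65.00, 97.59).
triangular fin: A = ½·25·55 = 687.50, centroid at (138.33, 18.33).
hole: A = −π·12² = -452.39, centroid at (32.00, 42.00).
ΣA = 15971.73 mm²
ΣAX̄ = (9100.00)(65.00) + (6636.61)(65.00) + (687.50)(138.33) + (-452.39)(32.00) = 1103507.65 mm³
ΣAȲ = (9100.00)(35.00) + (6636.61)(97.59) + (687.50)(18.33) + (-452.39)(42.00) = 959750.16 mm³
X̄ = 1103507.65 / 15971.73 = 69.09 mm
Ȳ = 959750.16 / 15971.73 = 60.09 mm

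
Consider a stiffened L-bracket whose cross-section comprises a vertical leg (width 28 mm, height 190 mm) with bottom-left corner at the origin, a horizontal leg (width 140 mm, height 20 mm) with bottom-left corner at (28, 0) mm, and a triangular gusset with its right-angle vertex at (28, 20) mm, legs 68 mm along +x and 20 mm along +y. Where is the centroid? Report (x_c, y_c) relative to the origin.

x_c = 43.56 mm, y_c = 62.67 mm

Part | A | x̄ᵢ | ȳᵢ | A·x̄ᵢ | A·ȳᵢ
vertical leg | 5320.00 | 14.00 | 95.00 | 74480.00 | 505400.00
horizontal leg | 2800.00 | 98.00 | 10.00 | 274400.00 | 28000.00
gusset | 680.00 | 50.67 | 26.67 | 34453.33 | 18133.33
Σ | 8800.00 |  |  | 383333.33 | 551533.33
x_c = 383333.33 / 8800.00 = 43.56 mm
y_c = 551533.33 / 8800.00 = 62.67 mm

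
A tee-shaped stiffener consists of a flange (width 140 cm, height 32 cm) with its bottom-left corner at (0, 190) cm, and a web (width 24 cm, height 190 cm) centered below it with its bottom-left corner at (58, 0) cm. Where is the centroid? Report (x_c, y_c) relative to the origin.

x_c = 70.00 cm, y_c = 150.01 cm

web: A = 24 × 190 = 4560.00, centroid at (70.00, 95.00).
flange: A = 140 × 32 = 4480.00, centroid at (70.00, 206.00).
ΣA = 9040.00 cm²
ΣAx_c = (4560.00)(70.00) + (4480.00)(70.00) = 632800.00 cm³
ΣAy_c = (4560.00)(95.00) + (4480.00)(206.00) = 1356080.00 cm³
x_c = 632800.00 / 9040.00 = 70.00 cm
y_c = 1356080.00 / 9040.00 = 150.01 cm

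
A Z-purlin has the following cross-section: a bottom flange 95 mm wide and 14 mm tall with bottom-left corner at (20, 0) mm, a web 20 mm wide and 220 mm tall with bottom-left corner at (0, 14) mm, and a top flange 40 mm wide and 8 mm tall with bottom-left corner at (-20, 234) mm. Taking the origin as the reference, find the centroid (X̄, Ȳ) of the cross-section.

X̄ = 22.11 mm, Ȳ = 104.31 mm

Part | A | x̄ᵢ | ȳᵢ | A·x̄ᵢ | A·ȳᵢ
bottom flange | 1330.00 | 67.50 | 7.00 | 89775.00 | 9310.00
web | 4400.00 | 10.00 | 124.00 | 44000.00 | 545600.00
top flange | 320.00 | 0.00 | 238.00 | 0.00 | 76160.00
Σ | 6050.00 |  |  | 133775.00 | 631070.00
X̄ = 133775.00 / 6050.00 = 22.11 mm
Ȳ = 631070.00 / 6050.00 = 104.31 mm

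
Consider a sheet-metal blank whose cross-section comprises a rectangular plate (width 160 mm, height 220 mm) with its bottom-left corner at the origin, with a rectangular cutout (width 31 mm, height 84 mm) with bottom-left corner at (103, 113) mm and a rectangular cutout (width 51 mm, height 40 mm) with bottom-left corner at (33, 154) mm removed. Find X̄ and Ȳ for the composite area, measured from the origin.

plate: A = 160 × 220 = 35200.00, centroid at (80.00, 110.00).
hole 1: A = −(31 × 84) = -2604.00, centroid at (118.50, 155.00).
hole 2: A = −(51 × 40) = -2040.00, centroid at (58.50, 174.00).
ΣA = 30556.00 mm², ΣAX̄ = 2388086.00 mm³, ΣAȲ = 3113420.00 mm³.
X̄ = 2388086.00/30556.00 = 78.15 mm; Ȳ = 3113420.00/30556.00 = 101.89 mm.

X̄ = 78.15 mm, Ȳ = 101.89 mm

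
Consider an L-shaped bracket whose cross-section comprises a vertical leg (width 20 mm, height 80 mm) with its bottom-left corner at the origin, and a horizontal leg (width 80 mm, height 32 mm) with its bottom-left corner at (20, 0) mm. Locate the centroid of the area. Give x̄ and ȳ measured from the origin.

x̄ = 40.77 mm, ȳ = 25.23 mm

vertical leg: A = 20 × 80 = 1600.00, centroid at (10.00, 40.00).
horizontal leg: A = 80 × 32 = 2560.00, centroid at (60.00, 16.00).
ΣA = 4160.00 mm², ΣAx̄ = 169600.00 mm³, ΣAȳ = 104960.00 mm³.
x̄ = 169600.00/4160.00 = 40.77 mm; ȳ = 104960.00/4160.00 = 25.23 mm.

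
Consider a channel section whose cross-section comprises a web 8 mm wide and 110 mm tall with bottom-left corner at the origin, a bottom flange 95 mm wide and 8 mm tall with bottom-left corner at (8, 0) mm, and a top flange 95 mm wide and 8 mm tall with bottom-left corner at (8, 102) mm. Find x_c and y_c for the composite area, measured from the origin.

web: A = 8 × 110 = 880.00, centroid at (4.00, 55.00).
bottom flange: A = 95 × 8 = 760.00, centroid at (55.50, 4.00).
top flange: A = 95 × 8 = 760.00, centroid at (55.50, 106.00).
ΣA = 2400.00 mm²
ΣAx_c = (880.00)(4.00) + (760.00)(55.50) + (760.00)(55.50) = 87880.00 mm³
ΣAy_c = (880.00)(55.00) + (760.00)(4.00) + (760.00)(106.00) = 132000.00 mm³
x_c = 87880.00 / 2400.00 = 36.62 mm
y_c = 132000.00 / 2400.00 = 55.00 mm

x_c = 36.62 mm, y_c = 55.00 mm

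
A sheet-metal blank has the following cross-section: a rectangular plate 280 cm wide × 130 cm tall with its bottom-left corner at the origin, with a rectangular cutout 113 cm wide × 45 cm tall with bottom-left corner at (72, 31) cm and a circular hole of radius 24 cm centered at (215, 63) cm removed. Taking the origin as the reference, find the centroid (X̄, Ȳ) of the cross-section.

plate: A = 280 × 130 = 36400.00, centroid at (140.00, 65.00).
hole 1: A = −(113 × 45) = -5085.00, centroid at (128.50, 53.50).
hole 2: A = −π·24² = -1809.56, centroid at (215.00, 63.00).
ΣA = 29505.44 cm², ΣAX̄ = 4053522.67 cm³, ΣAȲ = 1979950.39 cm³.
X̄ = 4053522.67/29505.44 = 137.38 cm; Ȳ = 1979950.39/29505.44 = 67.10 cm.

X̄ = 137.38 cm, Ȳ = 67.10 cm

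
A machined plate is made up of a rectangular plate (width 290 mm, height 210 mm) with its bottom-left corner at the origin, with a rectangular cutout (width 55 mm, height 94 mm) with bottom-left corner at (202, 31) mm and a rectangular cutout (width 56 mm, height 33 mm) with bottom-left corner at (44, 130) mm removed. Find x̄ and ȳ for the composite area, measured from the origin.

Part | A | x̄ᵢ | ȳᵢ | A·x̄ᵢ | A·ȳᵢ
plate | 60900.00 | 145.00 | 105.00 | 8830500.00 | 6394500.00
hole 1 | -5170.00 | 229.50 | 78.00 | -1186515.00 | -403260.00
hole 2 | -1848.00 | 72.00 | 146.50 | -133056.00 | -270732.00
Σ | 53882.00 |  |  | 7510929.00 | 5720508.00
x̄ = 7510929.00 / 53882.00 = 139.40 mm
ȳ = 5720508.00 / 53882.00 = 106.17 mm

x̄ = 139.40 mm, ȳ = 106.17 mm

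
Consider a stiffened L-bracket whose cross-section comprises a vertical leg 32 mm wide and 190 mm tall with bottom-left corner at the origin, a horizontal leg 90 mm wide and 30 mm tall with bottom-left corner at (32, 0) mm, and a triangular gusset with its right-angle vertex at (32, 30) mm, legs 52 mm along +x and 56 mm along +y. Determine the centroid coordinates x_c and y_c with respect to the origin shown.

vertical leg: A = 32 × 190 = 6080.00, centroid at (16.00, 95.00).
horizontal leg: A = 90 × 30 = 2700.00, centroid at (77.00, 15.00).
gusset: A = ½·52·56 = 1456.00, centroid at (49.33, 48.67).
ΣA = 10236.00 mm², ΣAx_c = 377009.33 mm³, ΣAy_c = 688958.67 mm³.
x_c = 377009.33/10236.00 = 36.83 mm; y_c = 688958.67/10236.00 = 67.31 mm.

x_c = 36.83 mm, y_c = 67.31 mm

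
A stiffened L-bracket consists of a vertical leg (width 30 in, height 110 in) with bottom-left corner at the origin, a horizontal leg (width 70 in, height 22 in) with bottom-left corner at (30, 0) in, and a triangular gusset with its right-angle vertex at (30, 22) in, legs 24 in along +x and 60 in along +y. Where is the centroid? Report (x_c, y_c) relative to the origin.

x_c = 31.83 in, y_c = 41.13 in

vertical leg: A = 30 × 110 = 3300.00, centroid at (15.00, 55.00).
horizontal leg: A = 70 × 22 = 1540.00, centroid at (65.00, 11.00).
gusset: A = ½·24·60 = 720.00, centroid at (38.00, 42.00).
ΣA = 5560.00 in², ΣAx_c = 176960.00 in³, ΣAy_c = 228680.00 in³.
x_c = 176960.00/5560.00 = 31.83 in; y_c = 228680.00/5560.00 = 41.13 in.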